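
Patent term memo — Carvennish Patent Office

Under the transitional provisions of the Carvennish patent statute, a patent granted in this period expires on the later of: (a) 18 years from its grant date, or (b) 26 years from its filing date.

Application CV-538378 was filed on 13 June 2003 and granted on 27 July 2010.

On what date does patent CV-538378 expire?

June 13, 2029

(a) grant + 18 years → 27 July 2028.
(b) filing + 26 years → 13 June 2029.
Later of the two: 13 June 2029.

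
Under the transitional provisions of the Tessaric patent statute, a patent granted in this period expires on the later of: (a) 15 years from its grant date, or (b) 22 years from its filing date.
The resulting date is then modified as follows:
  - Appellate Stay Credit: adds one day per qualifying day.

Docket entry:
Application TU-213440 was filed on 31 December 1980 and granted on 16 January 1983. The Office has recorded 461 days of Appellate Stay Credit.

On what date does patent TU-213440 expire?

(a) grant + 15 years → 16 January 1998.
(b) filing + 22 years → 31 December 2002.
Later of the two: 31 December 2002.
Appellate Stay Credit: +461 days → 5 April 2004.

April 5, 2004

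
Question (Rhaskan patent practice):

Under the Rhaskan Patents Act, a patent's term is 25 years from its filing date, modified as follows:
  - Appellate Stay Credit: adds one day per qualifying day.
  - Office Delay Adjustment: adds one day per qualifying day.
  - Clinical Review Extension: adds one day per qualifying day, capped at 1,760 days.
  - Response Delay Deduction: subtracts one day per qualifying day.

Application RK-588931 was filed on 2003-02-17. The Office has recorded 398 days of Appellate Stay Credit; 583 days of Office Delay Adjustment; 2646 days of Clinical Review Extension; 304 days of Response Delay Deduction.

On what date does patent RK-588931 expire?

October 20, 2034

Base term: filing date + 25 years → 17 February 2028.
Appellate Stay Credit: +398 days → 21 March 2029.
Office Delay Adjustment: +583 days → 25 October 2030.
Clinical Review Extension: 2646 days claimed exceeds the 1760-day cap, so +1760 days → 20 August 2035.
Response Delay Deduction: −304 days → 20 October 2034.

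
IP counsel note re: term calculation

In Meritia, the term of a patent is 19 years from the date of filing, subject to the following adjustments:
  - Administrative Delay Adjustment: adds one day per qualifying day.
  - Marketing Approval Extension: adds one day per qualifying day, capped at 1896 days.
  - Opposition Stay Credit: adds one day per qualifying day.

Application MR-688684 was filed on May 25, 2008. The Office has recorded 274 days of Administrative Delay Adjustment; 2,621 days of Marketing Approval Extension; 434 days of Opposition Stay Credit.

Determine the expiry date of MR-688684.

Base term: filing date + 19 years → 25 May 2027.
Administrative Delay Adjustment: +274 days → 23 February 2028.
Marketing Approval Extension: 2621 days claimed exceeds the 1896-day cap, so +1896 days → 3 May 2033.
Opposition Stay Credit: +434 days → 11 July 2034.

July 11, 2034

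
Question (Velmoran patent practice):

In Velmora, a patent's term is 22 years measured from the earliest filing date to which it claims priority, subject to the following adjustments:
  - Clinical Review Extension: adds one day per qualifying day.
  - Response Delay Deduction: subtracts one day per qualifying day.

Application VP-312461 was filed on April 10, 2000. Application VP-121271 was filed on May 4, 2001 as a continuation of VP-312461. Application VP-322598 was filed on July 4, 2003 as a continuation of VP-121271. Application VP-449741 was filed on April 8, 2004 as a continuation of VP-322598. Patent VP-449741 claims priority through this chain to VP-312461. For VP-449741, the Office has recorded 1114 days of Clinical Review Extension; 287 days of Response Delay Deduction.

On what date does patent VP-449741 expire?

Earliest priority filing: 10 April 2000.
Base term: 10 April 2000 + 22 years → 10 April 2022.
Clinical Review Extension: +1114 days → 28 April 2025.
Response Delay Deduction: −287 days → 15 July 2024.

July 15, 2024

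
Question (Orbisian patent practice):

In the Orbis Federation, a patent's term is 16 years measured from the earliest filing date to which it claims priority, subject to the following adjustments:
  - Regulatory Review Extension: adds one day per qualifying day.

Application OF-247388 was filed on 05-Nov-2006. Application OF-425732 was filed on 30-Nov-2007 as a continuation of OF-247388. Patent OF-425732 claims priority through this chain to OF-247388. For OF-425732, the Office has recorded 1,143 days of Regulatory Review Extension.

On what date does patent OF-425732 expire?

December 22, 2025

Earliest priority filing: 5 November 2006.
Base term: 5 November 2006 + 16 years → 5 November 2022.
Regulatory Review Extension: +1143 days → 22 December 2025.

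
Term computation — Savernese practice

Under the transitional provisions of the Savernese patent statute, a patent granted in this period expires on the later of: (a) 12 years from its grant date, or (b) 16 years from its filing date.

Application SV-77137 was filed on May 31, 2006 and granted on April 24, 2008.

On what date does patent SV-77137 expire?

2022-05-31

(a) grant + 12 years → 24 April 2020.
(b) filing + 16 years → 31 May 2022.
Later of the two: 31 May 2022.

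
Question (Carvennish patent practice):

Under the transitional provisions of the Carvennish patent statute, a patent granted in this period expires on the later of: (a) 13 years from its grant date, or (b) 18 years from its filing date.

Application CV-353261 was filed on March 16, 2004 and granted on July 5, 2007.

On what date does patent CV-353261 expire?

March 16, 2022

(a) grant + 13 years → 5 July 2020.
(b) filing + 18 years → 16 March 2022.
Later of the two: 16 March 2022.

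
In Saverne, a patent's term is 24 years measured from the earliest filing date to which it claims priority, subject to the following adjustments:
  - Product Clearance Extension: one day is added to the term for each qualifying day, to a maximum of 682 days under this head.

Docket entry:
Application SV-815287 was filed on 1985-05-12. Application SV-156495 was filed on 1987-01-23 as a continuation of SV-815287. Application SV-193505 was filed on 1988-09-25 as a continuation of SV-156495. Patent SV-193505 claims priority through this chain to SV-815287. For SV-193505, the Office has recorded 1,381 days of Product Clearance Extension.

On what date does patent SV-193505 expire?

Earliest priority filing: 12 May 1985.
Base term: 12 May 1985 + 24 years → 12 May 2009.
Product Clearance Extension: 1381 days claimed exceeds the 682-day cap, so +682 days → 25 March 2011.

2011-03-25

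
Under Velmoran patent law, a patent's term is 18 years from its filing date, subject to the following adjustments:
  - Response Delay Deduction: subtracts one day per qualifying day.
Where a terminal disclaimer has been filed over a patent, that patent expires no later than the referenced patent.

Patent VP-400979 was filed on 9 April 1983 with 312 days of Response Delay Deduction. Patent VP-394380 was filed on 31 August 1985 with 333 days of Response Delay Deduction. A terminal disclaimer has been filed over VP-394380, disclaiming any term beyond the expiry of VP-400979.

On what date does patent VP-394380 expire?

June 1, 2000

Natural term of VP-394380:
  Base: filing + 18 years → 31 August 2003.
  Response Delay Deduction: −333 days → 2 October 2002.
Expiry of referenced patent VP-400979:
  Base: filing + 18 years → 9 April 2001.
  Response Delay Deduction: −312 days → 1 June 2000.
Terminal disclaimer: VP-394380 expires on the earlier of 2 October 2002 and 1 June 2000.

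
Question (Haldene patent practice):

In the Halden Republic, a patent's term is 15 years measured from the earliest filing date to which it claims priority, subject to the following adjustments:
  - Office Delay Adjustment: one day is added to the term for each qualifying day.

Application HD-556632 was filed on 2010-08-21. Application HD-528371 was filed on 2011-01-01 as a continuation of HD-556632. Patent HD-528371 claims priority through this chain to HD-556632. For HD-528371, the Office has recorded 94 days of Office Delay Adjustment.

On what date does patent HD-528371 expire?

Earliest priority filing: 21 August 2010.
Base term: 21 August 2010 + 15 years → 21 August 2025.
Office Delay Adjustment: +94 days → 23 November 2025.

November 23, 2025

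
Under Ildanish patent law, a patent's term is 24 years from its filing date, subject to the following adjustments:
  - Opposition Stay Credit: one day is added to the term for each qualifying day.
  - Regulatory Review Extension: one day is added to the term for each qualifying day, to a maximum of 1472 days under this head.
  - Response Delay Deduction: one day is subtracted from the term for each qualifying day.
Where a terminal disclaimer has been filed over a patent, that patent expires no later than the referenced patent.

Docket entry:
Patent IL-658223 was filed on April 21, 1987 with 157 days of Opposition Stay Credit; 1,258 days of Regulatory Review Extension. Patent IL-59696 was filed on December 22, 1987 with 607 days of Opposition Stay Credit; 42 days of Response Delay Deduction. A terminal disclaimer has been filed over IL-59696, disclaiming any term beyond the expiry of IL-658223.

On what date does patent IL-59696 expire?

July 9, 2013

Natural term of IL-59696:
  Base: filing + 24 years → 22 December 2011.
  Opposition Stay Credit: +607 days → 20 August 2013.
  Response Delay Deduction: −42 days → 9 July 2013.
Expiry of referenced patent IL-658223:
  Base: filing + 24 years → 21 April 2011.
  Opposition Stay Credit: +157 days → 25 September 2011.
  Regulatory Review Extension: 1258 days (within the 1472-day cap) → +1258 days → 6 March 2015.
Terminal disclaimer: IL-59696 expires on the earlier of 9 July 2013 and 6 March 2015.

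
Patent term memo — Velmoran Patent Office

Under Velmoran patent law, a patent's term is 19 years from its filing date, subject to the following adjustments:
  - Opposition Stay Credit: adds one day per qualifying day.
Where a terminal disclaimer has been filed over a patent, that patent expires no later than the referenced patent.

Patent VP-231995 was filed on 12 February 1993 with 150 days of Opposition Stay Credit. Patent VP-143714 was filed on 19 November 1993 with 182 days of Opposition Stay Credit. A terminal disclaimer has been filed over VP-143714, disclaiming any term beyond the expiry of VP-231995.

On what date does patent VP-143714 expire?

Natural term of VP-143714:
  Base: filing + 19 years → 19 November 2012.
  Opposition Stay Credit: +182 days → 20 May 2013.
Expiry of referenced patent VP-231995:
  Base: filing + 19 years → 12 February 2012.
  Opposition Stay Credit: +150 days → 11 July 2012.
Terminal disclaimer: VP-143714 expires on the earlier of 20 May 2013 and 11 July 2012.

July 11, 2012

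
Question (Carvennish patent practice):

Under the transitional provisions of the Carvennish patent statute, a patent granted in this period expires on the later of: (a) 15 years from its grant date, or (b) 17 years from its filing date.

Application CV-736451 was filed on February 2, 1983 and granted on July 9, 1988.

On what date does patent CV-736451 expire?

July 9, 2003

(a) grant + 15 years → 9 July 2003.
(b) filing + 17 years → 2 February 2000.
Later of the two: 9 July 2003.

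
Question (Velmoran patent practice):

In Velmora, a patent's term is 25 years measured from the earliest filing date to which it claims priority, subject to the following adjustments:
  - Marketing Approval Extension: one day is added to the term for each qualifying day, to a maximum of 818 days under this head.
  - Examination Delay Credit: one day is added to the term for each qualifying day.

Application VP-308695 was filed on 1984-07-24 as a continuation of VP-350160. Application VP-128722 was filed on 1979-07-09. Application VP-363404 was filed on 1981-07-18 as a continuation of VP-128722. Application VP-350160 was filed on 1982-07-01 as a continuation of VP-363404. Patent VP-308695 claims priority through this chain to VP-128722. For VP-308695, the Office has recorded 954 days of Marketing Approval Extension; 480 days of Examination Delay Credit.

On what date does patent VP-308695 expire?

Earliest priority filing: 9 July 1979.
Base term: 9 July 1979 + 25 years → 9 July 2004.
Marketing Approval Extension: 954 days claimed exceeds the 818-day cap, so +818 days → 5 October 2006.
Examination Delay Credit: +480 days → 28 January 2008.

2008-01-28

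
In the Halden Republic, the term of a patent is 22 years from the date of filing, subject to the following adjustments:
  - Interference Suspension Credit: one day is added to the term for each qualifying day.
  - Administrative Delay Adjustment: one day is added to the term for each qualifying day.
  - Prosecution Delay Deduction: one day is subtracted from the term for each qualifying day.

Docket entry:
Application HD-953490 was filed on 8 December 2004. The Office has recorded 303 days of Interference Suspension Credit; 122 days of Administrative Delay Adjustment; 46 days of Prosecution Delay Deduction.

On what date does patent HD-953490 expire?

Base term: filing date + 22 years → 8 December 2026.
Interference Suspension Credit: +303 days → 7 October 2027.
Administrative Delay Adjustment: +122 days → 6 February 2028.
Prosecution Delay Deduction: −46 days → 22 December 2027.

2027-12-22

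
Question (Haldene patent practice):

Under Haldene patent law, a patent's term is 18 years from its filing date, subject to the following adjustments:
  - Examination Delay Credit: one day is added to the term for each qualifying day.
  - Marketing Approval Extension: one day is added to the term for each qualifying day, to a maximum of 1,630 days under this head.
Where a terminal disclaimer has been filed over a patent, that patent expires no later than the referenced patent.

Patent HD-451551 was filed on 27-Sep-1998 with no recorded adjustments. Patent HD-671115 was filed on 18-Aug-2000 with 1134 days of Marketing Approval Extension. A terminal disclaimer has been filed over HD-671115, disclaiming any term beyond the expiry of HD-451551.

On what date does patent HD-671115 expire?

Natural term of HD-671115:
  Base: filing + 18 years → 18 August 2018.
  Marketing Approval Extension: 1134 days (within the 1630-day cap) → +1134 days → 25 September 2021.
Expiry of referenced patent HD-451551:
  Base: filing + 18 years → 27 September 2016.
Terminal disclaimer: HD-671115 expires on the earlier of 25 September 2021 and 27 September 2016.

2016-09-27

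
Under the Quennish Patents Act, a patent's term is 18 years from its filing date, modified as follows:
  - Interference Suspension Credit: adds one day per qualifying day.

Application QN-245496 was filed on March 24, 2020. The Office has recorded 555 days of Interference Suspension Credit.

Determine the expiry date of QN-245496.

September 30, 2039

Base term: filing date + 18 years → 24 March 2038.
Interference Suspension Credit: +555 days → 30 September 2039.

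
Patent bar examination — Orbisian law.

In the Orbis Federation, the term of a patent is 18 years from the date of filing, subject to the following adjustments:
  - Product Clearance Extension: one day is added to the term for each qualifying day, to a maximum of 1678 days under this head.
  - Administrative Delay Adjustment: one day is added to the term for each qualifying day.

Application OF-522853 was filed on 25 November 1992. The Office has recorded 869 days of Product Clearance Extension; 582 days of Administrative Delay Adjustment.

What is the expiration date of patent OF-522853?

Base term: filing date + 18 years → 25 November 2010.
Product Clearance Extension: 869 days (within the 1678-day cap) → +869 days → 12 April 2013.
Administrative Delay Adjustment: +582 days → 15 November 2014.

2014-11-15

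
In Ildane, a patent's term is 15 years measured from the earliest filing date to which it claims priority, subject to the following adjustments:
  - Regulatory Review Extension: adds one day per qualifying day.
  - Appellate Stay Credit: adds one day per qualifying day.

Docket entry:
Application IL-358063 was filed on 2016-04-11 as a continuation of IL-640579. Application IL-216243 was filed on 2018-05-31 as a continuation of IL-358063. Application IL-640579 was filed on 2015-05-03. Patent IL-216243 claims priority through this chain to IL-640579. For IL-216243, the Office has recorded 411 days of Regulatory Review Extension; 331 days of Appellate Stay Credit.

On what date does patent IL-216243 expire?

Earliest priority filing: 3 May 2015.
Base term: 3 May 2015 + 15 years → 3 May 2030.
Regulatory Review Extension: +411 days → 18 June 2031.
Appellate Stay Credit: +331 days → 14 May 2032.

2032-05-14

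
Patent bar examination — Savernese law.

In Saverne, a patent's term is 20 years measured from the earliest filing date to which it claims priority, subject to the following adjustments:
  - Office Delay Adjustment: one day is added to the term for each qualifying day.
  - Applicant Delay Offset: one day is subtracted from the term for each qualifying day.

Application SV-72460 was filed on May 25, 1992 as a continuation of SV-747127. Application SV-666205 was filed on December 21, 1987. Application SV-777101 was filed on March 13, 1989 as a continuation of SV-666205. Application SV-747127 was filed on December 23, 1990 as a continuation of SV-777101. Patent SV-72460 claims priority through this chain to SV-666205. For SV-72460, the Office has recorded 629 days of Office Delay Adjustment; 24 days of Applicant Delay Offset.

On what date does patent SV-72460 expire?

August 17, 2009

Earliest priority filing: 21 December 1987.
Base term: 21 December 1987 + 20 years → 21 December 2007.
Office Delay Adjustment: +629 days → 10 September 2009.
Applicant Delay Offset: −24 days → 17 August 2009.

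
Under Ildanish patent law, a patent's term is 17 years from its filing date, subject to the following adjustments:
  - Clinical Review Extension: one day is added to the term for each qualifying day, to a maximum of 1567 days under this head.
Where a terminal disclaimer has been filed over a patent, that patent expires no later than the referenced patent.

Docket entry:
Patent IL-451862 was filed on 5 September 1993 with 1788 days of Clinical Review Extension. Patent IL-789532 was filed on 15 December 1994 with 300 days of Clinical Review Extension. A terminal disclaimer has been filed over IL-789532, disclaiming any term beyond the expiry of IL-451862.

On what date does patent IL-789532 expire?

October 10, 2012

Natural term of IL-789532:
  Base: filing + 17 years → 15 December 2011.
  Clinical Review Extension: 300 days (within the 1567-day cap) → +300 days → 10 October 2012.
Expiry of referenced patent IL-451862:
  Base: filing + 17 years → 5 September 2010.
  Clinical Review Extension: 1788 days claimed exceeds the 1567-day cap, so +1567 days → 20 December 2014.
Terminal disclaimer: IL-789532 expires on the earlier of 10 October 2012 and 20 December 2014.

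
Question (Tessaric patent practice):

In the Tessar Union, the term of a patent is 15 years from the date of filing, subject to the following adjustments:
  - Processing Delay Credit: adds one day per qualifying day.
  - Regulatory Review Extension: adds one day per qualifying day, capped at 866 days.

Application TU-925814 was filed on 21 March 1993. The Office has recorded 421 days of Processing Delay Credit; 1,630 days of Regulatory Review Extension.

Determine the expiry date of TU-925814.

2011-09-29

Base term: filing date + 15 years → 21 March 2008.
Processing Delay Credit: +421 days → 16 May 2009.
Regulatory Review Extension: 1630 days claimed exceeds the 866-day cap, so +866 days → 29 September 2011.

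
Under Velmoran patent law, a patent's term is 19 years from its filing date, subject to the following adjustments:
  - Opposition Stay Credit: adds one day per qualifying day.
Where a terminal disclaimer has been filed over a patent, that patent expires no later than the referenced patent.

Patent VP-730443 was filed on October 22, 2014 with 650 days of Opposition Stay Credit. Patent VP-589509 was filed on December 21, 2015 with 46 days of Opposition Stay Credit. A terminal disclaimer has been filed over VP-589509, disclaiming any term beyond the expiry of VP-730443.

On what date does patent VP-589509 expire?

2035-02-05

Natural term of VP-589509:
  Base: filing + 19 years → 21 December 2034.
  Opposition Stay Credit: +46 days → 5 February 2035.
Expiry of referenced patent VP-730443:
  Base: filing + 19 years → 22 October 2033.
  Opposition Stay Credit: +650 days → 3 August 2035.
Terminal disclaimer: VP-589509 expires on the earlier of 5 February 2035 and 3 August 2035.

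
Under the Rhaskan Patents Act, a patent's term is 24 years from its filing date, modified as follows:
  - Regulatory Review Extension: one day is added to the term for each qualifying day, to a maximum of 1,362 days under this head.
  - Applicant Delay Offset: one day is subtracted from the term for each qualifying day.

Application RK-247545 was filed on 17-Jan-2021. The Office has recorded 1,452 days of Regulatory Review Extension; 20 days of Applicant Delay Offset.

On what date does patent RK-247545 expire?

September 20, 2048

Base term: filing date + 24 years → 17 January 2045.
Regulatory Review Extension: 1452 days claimed exceeds the 1362-day cap, so +1362 days → 10 October 2048.
Applicant Delay Offset: −20 days → 20 September 2048.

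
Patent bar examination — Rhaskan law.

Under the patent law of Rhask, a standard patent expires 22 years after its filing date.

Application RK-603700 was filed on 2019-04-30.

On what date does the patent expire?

April 30, 2041

Filing date + 22 years → 30 April 2041.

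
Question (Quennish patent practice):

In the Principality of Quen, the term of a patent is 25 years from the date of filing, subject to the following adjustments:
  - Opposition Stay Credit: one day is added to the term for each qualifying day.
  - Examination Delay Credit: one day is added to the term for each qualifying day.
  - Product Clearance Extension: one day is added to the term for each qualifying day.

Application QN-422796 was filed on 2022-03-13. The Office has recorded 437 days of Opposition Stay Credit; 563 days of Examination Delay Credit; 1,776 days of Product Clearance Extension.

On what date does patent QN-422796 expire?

Base term: filing date + 25 years → 13 March 2047.
Opposition Stay Credit: +437 days → 23 May 2048.
Examination Delay Credit: +563 days → 7 December 2049.
Product Clearance Extension: +1776 days → 18 October 2054.

October 18, 2054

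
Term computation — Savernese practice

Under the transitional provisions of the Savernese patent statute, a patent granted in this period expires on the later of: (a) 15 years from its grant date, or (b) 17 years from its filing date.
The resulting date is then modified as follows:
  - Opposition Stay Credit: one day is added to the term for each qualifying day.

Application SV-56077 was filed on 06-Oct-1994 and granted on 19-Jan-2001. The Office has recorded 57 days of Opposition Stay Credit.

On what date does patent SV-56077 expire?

2016-03-16

(a) grant + 15 years → 19 January 2016.
(b) filing + 17 years → 6 October 2011.
Later of the two: 19 January 2016.
Opposition Stay Credit: +57 days → 16 March 2016.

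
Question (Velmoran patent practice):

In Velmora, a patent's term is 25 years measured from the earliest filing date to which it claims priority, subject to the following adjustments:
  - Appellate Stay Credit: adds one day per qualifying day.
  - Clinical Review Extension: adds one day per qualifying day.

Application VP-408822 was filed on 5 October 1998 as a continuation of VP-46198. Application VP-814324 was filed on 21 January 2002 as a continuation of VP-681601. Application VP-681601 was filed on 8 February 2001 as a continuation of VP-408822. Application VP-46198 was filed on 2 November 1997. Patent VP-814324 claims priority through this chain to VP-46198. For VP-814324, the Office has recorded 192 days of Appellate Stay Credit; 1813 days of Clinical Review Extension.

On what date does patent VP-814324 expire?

Earliest priority filing: 2 November 1997.
Base term: 2 November 1997 + 25 years → 2 November 2022.
Appellate Stay Credit: +192 days → 13 May 2023.
Clinical Review Extension: +1813 days → 29 April 2028.

2028-04-29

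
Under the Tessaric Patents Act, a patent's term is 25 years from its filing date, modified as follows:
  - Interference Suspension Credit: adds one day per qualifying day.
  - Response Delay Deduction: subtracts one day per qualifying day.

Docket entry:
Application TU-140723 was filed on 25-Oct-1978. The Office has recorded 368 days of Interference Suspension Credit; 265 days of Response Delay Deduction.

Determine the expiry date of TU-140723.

February 5, 2004

Base term: filing date + 25 years → 25 October 2003.
Interference Suspension Credit: +368 days → 27 October 2004.
Response Delay Deduction: −265 days → 5 February 2004.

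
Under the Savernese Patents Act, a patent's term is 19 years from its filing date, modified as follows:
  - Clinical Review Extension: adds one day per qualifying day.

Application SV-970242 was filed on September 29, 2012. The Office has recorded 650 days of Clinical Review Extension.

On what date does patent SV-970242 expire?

Base term: filing date + 19 years → 29 September 2031.
Clinical Review Extension: +650 days → 10 July 2033.

July 10, 2033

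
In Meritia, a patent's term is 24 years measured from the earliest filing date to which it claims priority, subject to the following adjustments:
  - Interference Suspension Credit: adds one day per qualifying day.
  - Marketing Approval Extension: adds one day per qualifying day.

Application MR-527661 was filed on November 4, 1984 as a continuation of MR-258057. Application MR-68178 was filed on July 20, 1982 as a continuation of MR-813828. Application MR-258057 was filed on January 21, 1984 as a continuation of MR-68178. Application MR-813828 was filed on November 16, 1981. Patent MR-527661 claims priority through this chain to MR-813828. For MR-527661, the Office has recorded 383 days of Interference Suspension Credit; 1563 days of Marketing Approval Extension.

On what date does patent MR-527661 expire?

Earliest priority filing: 16 November 1981.
Base term: 16 November 1981 + 24 years → 16 November 2005.
Interference Suspension Credit: +383 days → 4 December 2006.
Marketing Approval Extension: +1563 days → 16 March 2011.

March 16, 2011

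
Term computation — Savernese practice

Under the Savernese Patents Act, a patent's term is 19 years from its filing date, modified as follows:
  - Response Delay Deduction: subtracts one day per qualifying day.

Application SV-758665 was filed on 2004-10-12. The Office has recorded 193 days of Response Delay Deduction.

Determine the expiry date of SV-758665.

Base term: filing date + 19 years → 12 October 2023.
Response Delay Deduction: −193 days → 2 April 2023.

April 2, 2023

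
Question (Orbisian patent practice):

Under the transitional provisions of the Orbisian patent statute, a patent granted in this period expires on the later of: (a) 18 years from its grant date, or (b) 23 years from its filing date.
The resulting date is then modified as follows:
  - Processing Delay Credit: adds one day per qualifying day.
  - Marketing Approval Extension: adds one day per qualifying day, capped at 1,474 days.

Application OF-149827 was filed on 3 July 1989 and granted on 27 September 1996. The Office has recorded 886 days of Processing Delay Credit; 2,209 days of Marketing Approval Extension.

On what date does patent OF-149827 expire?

2021-03-14

(a) grant + 18 years → 27 September 2014.
(b) filing + 23 years → 3 July 2012.
Later of the two: 27 September 2014.
Processing Delay Credit: +886 days → 1 March 2017.
Marketing Approval Extension: 2209 days claimed exceeds the 1474-day cap, so +1474 days → 14 March 2021.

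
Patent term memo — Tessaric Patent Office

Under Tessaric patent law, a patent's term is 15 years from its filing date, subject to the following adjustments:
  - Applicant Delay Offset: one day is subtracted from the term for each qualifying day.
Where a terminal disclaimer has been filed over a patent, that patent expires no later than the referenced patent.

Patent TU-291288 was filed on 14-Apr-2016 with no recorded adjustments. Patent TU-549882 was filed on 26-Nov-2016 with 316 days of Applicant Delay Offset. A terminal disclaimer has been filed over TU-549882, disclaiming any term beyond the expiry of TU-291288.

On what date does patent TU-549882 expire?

January 14, 2031

Natural term of TU-549882:
  Base: filing + 15 years → 26 November 2031.
  Applicant Delay Offset: −316 days → 14 January 2031.
Expiry of referenced patent TU-291288:
  Base: filing + 15 years → 14 April 2031.
Terminal disclaimer: TU-549882 expires on the earlier of 14 January 2031 and 14 April 2031.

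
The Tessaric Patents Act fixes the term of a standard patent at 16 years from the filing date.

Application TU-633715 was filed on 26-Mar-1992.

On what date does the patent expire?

2008-03-26

Filing date + 16 years → 26 March 2008.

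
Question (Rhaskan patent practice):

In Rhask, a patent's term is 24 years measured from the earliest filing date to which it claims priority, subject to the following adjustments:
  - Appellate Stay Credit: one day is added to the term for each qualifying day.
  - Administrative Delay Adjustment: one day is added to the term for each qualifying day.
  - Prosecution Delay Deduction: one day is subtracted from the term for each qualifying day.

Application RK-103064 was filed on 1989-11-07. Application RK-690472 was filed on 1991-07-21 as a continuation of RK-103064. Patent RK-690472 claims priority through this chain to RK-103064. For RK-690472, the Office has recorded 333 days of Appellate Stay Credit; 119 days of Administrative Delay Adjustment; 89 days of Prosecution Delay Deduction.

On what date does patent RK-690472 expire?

November 5, 2014

Earliest priority filing: 7 November 1989.
Base term: 7 November 1989 + 24 years → 7 November 2013.
Appellate Stay Credit: +333 days → 6 October 2014.
Administrative Delay Adjustment: +119 days → 2 February 2015.
Prosecution Delay Deduction: −89 days → 5 November 2014.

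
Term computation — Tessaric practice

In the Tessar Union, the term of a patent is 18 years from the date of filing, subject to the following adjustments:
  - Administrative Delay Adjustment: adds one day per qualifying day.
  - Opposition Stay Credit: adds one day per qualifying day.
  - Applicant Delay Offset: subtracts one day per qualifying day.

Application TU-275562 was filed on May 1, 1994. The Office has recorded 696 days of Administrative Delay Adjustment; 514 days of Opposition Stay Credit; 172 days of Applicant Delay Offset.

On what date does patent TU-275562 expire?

2015-03-05

Base term: filing date + 18 years → 1 May 2012.
Administrative Delay Adjustment: +696 days → 28 March 2014.
Opposition Stay Credit: +514 days → 24 August 2015.
Applicant Delay Offset: −172 days → 5 March 2015.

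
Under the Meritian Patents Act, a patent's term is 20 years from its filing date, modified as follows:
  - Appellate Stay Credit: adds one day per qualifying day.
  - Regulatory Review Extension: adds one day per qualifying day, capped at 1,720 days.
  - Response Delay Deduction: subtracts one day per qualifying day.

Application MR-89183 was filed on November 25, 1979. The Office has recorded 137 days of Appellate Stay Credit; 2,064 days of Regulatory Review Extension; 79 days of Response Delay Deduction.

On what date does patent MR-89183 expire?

October 7, 2004

Base term: filing date + 20 years → 25 November 1999.
Appellate Stay Credit: +137 days → 10 April 2000.
Regulatory Review Extension: 2064 days claimed exceeds the 1720-day cap, so +1720 days → 25 December 2004.
Response Delay Deduction: −79 days → 7 October 2004.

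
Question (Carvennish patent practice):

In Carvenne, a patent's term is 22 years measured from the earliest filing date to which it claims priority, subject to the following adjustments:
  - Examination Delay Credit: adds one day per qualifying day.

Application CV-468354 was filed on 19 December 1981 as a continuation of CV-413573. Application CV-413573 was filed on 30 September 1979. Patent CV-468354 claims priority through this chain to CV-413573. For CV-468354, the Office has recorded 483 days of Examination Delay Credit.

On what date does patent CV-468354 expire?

2003-01-26

Earliest priority filing: 30 September 1979.
Base term: 30 September 1979 + 22 years → 30 September 2001.
Examination Delay Credit: +483 days → 26 January 2003.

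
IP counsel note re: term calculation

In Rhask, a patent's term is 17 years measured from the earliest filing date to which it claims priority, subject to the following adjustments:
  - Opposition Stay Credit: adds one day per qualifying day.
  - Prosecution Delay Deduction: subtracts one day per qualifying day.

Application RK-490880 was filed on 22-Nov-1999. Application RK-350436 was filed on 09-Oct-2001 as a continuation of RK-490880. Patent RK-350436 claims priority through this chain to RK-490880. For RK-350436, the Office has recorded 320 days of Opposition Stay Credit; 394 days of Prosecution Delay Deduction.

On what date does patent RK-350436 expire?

Earliest priority filing: 22 November 1999.
Base term: 22 November 1999 + 17 years → 22 November 2016.
Opposition Stay Credit: +320 days → 8 October 2017.
Prosecution Delay Deduction: −394 days → 9 September 2016.

September 9, 2016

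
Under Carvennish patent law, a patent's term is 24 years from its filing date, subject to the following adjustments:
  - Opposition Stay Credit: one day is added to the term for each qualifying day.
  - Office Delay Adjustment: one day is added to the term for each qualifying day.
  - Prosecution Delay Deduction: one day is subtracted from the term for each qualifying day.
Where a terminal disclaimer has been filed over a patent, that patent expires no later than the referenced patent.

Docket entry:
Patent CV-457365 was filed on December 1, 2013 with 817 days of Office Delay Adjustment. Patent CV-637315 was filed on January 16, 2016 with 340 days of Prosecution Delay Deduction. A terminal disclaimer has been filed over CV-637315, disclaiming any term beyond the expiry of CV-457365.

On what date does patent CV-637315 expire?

Natural term of CV-637315:
  Base: filing + 24 years → 16 January 2040.
  Prosecution Delay Deduction: −340 days → 10 February 2039.
Expiry of referenced patent CV-457365:
  Base: filing + 24 years → 1 December 2037.
  Office Delay Adjustment: +817 days → 26 February 2040.
Terminal disclaimer: CV-637315 expires on the earlier of 10 February 2039 and 26 February 2040.

February 10, 2039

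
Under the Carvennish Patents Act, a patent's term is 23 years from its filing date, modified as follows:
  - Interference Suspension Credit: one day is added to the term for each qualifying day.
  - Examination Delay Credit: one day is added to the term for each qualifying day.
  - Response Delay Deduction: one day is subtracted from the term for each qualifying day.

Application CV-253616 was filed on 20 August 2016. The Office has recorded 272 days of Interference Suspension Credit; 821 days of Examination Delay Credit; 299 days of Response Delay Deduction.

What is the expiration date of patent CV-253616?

Base term: filing date + 23 years → 20 August 2039.
Interference Suspension Credit: +272 days → 18 May 2040.
Examination Delay Credit: +821 days → 17 August 2042.
Response Delay Deduction: −299 days → 22 October 2041.

2041-10-22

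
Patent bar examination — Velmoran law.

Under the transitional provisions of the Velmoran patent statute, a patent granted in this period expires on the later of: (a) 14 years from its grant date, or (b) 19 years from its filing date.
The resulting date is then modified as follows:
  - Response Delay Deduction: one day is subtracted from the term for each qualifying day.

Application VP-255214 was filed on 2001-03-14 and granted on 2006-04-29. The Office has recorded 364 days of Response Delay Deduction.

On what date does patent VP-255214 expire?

May 1, 2019

(a) grant + 14 years → 29 April 2020.
(b) filing + 19 years → 14 March 2020.
Later of the two: 29 April 2020.
Response Delay Deduction: −364 days → 1 May 2019.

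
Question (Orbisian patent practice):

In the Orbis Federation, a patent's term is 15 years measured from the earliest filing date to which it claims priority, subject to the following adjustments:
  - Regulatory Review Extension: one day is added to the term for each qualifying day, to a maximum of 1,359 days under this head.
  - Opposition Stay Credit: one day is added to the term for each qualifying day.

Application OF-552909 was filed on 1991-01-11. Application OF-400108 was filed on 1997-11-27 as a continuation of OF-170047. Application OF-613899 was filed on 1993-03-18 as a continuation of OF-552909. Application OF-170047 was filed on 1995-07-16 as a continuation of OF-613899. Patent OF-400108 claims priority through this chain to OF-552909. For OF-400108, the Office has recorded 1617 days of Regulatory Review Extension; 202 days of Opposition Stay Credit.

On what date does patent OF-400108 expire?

April 21, 2010

Earliest priority filing: 11 January 1991.
Base term: 11 January 1991 + 15 years → 11 January 2006.
Regulatory Review Extension: 1617 days claimed exceeds the 1359-day cap, so +1359 days → 1 October 2009.
Opposition Stay Credit: +202 days → 21 April 2010.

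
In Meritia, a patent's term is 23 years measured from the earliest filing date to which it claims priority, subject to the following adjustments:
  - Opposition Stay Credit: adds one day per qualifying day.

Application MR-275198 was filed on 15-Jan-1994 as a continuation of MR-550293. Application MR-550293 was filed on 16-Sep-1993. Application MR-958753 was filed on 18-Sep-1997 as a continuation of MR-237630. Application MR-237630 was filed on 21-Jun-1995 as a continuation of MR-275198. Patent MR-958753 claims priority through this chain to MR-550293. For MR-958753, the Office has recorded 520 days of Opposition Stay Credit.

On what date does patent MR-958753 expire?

Earliest priority filing: 16 September 1993.
Base term: 16 September 1993 + 23 years → 16 September 2016.
Opposition Stay Credit: +520 days → 18 February 2018.

2018-02-18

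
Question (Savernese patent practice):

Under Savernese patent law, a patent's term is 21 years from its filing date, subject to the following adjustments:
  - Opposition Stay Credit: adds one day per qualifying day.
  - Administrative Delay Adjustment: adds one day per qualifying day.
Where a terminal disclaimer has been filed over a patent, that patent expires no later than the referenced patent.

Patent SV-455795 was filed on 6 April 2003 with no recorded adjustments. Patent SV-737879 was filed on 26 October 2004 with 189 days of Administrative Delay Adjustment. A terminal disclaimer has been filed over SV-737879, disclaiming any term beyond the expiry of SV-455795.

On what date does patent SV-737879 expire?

April 6, 2024

Natural term of SV-737879:
  Base: filing + 21 years → 26 October 2025.
  Administrative Delay Adjustment: +189 days → 3 May 2026.
Expiry of referenced patent SV-455795:
  Base: filing + 21 years → 6 April 2024.
Terminal disclaimer: SV-737879 expires on the earlier of 3 May 2026 and 6 April 2024.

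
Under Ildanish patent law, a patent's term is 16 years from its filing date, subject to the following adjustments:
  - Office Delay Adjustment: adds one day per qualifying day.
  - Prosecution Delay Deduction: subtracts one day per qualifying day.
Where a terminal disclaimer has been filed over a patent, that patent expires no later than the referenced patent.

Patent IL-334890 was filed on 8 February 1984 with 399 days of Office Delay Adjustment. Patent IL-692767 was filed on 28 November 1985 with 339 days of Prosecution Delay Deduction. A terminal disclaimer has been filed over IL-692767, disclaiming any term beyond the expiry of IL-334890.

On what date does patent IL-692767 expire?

December 24, 2000

Natural term of IL-692767:
  Base: filing + 16 years → 28 November 2001.
  Prosecution Delay Deduction: −339 days → 24 December 2000.
Expiry of referenced patent IL-334890:
  Base: filing + 16 years → 8 February 2000.
  Office Delay Adjustment: +399 days → 13 March 2001.
Terminal disclaimer: IL-692767 expires on the earlier of 24 December 2000 and 13 March 2001.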